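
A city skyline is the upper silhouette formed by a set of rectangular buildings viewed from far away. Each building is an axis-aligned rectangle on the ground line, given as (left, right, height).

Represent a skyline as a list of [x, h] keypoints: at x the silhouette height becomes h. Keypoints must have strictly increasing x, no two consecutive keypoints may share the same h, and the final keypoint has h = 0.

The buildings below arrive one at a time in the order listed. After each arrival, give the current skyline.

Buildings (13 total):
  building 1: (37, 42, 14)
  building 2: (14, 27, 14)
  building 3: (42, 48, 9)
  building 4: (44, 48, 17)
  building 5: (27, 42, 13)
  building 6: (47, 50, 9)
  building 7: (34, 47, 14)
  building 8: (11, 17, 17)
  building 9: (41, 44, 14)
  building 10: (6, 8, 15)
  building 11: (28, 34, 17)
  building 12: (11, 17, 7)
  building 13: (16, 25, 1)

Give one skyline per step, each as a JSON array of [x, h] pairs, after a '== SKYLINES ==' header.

== SKYLINES ==
[[37,14],[42,0]]
[[14,14],[27,0],[37,14],[42,0]]
[[14,14],[27,0],[37,14],[42,9],[48,0]]
[[14,14],[27,0],[37,14],[42,9],[44,17],[48,0]]
[[14,14],[27,13],[37,14],[42,9],[44,17],[48,0]]
[[14,14],[27,13],[37,14],[42,9],[44,17],[48,9],[50,0]]
[[14,14],[27,13],[34,14],[44,17],[48,9],[50,0]]
[[11,17],[17,14],[27,13],[34,14],[44,17],[48,9],[50,0]]
[[11,17],[17,14],[27,13],[34,14],[44,17],[48,9],[50,0]]
[[6,15],[8,0],[11,17],[17,14],[27,13],[34,14],[44,17],[48,9],[50,0]]
[[6,15],[8,0],[11,17],[17,14],[27,13],[28,17],[34,14],[44,17],[48,9],[50,0]]
[[6,15],[8,0],[11,17],[17,14],[27,13],[28,17],[34,14],[44,17],[48,9],[50,0]]
[[6,15],[8,0],[11,17],[17,14],[27,13],[28,17],[34,14],[44,17],[48,9],[50,0]]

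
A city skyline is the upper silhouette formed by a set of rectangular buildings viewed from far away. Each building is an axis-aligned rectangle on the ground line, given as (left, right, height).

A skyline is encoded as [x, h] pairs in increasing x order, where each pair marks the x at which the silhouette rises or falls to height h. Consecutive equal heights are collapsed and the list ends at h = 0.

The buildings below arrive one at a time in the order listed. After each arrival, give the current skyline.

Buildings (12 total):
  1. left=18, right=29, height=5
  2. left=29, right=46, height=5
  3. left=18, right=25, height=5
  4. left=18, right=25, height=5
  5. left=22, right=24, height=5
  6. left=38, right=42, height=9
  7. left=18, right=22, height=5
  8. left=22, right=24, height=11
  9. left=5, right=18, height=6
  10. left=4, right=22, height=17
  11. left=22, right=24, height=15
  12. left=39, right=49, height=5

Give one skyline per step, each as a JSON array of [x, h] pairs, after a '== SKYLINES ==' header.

== SKYLINES ==
[[18,5],[29,0]]
[[18,5],[46,0]]
[[18,5],[46,0]]
[[18,5],[46,0]]
[[18,5],[46,0]]
[[18,5],[38,9],[42,5],[46,0]]
[[18,5],[38,9],[42,5],[46,0]]
[[18,5],[22,11],[24,5],[38,9],[42,5],[46,0]]
[[5,6],[18,5],[22,11],[24,5],[38,9],[42,5],[46,0]]
[[4,17],[22,11],[24,5],[38,9],[42,5],[46,0]]
[[4,17],[22,15],[24,5],[38,9],[42,5],[46,0]]
[[4,17],[22,15],[24,5],[38,9],[42,5],[49,0]]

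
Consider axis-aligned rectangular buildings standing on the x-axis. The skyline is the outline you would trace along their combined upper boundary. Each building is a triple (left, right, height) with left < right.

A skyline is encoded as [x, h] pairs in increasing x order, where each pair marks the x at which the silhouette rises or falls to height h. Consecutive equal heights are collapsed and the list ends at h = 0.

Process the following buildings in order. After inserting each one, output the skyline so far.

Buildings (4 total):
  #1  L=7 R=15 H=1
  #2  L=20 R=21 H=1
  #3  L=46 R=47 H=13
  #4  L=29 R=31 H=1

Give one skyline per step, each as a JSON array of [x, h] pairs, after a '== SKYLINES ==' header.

== SKYLINES ==
[[7,1],[15,0]]
[[7,1],[15,0],[20,1],[21,0]]
[[7,1],[15,0],[20,1],[21,0],[46,13],[47,0]]
[[7,1],[15,0],[20,1],[21,0],[29,1],[31,0],[46,13],[47,0]]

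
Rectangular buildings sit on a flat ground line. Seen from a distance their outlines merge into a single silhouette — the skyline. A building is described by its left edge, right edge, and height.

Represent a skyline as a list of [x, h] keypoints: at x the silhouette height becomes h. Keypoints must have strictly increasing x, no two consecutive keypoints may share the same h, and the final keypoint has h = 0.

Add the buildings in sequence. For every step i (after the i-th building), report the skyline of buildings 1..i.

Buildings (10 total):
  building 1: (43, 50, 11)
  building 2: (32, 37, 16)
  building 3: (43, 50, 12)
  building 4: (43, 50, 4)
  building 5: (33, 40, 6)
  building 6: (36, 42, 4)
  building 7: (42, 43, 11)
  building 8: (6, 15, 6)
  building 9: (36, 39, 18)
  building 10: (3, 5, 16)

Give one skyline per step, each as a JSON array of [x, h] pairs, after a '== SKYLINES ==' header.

== SKYLINES ==
[[43,11],[50,0]]
[[32,16],[37,0],[43,11],[50,0]]
[[32,16],[37,0],[43,12],[50,0]]
[[32,16],[37,0],[43,12],[50,0]]
[[32,16],[37,6],[40,0],[43,12],[50,0]]
[[32,16],[37,6],[40,4],[42,0],[43,12],[50,0]]
[[32,16],[37,6],[40,4],[42,11],[43,12],[50,0]]
[[6,6],[15,0],[32,16],[37,6],[40,4],[42,11],[43,12],[50,0]]
[[6,6],[15,0],[32,16],[36,18],[39,6],[40,4],[42,11],[43,12],[50,0]]
[[3,16],[5,0],[6,6],[15,0],[32,16],[36,18],[39,6],[40,4],[42,11],[43,12],[50,0]]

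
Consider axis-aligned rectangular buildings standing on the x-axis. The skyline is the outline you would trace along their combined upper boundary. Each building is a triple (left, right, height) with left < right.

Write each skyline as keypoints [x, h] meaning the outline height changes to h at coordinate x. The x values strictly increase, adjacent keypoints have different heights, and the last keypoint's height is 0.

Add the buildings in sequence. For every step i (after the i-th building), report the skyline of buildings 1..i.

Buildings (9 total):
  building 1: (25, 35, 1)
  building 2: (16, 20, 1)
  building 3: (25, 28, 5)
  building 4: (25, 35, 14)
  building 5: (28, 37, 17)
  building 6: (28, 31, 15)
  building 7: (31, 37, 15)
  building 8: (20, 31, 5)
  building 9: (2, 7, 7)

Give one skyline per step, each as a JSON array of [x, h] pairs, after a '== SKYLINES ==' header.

== SKYLINES ==
[[25,1],[35,0]]
[[16,1],[20,0],[25,1],[35,0]]
[[16,1],[20,0],[25,5],[28,1],[35,0]]
[[16,1],[20,0],[25,14],[35,0]]
[[16,1],[20,0],[25,14],[28,17],[37,0]]
[[16,1],[20,0],[25,14],[28,17],[37,0]]
[[16,1],[20,0],[25,14],[28,17],[37,0]]
[[16,1],[20,5],[25,14],[28,17],[37,0]]
[[2,7],[7,0],[16,1],[20,5],[25,14],[28,17],[37,0]]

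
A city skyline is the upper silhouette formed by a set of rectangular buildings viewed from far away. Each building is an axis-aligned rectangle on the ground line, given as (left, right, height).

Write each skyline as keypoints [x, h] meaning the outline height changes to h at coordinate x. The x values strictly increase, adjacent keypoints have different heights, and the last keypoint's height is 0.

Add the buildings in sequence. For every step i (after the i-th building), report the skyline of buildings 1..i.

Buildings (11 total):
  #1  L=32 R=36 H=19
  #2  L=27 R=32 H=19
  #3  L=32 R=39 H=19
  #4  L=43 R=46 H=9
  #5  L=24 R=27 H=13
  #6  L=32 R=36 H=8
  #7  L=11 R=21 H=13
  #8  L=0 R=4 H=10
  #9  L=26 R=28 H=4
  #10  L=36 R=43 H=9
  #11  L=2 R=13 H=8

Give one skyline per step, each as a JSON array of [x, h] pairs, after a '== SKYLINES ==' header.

== SKYLINES ==
[[32,19],[36,0]]
[[27,19],[36,0]]
[[27,19],[39,0]]
[[27,19],[39,0],[43,9],[46,0]]
[[24,13],[27,19],[39,0],[43,9],[46,0]]
[[24,13],[27,19],[39,0],[43,9],[46,0]]
[[11,13],[21,0],[24,13],[27,19],[39,0],[43,9],[46,0]]
[[0,10],[4,0],[11,13],[21,0],[24,13],[27,19],[39,0],[43,9],[46,0]]
[[0,10],[4,0],[11,13],[21,0],[24,13],[27,19],[39,0],[43,9],[46,0]]
[[0,10],[4,0],[11,13],[21,0],[24,13],[27,19],[39,9],[46,0]]
[[0,10],[4,8],[11,13],[21,0],[24,13],[27,19],[39,9],[46,0]]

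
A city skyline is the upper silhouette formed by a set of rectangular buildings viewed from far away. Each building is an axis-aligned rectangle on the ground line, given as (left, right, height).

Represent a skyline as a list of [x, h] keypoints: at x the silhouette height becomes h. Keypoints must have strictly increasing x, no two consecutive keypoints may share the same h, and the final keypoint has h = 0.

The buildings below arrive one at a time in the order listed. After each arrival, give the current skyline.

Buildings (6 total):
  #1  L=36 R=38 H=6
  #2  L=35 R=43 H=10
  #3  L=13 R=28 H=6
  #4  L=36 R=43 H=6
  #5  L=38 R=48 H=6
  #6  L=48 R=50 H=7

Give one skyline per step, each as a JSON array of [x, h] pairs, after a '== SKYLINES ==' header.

== SKYLINES ==
[[36,6],[38,0]]
[[35,10],[43,0]]
[[13,6],[28,0],[35,10],[43,0]]
[[13,6],[28,0],[35,10],[43,0]]
[[13,6],[28,0],[35,10],[43,6],[48,0]]
[[13,6],[28,0],[35,10],[43,6],[48,7],[50,0]]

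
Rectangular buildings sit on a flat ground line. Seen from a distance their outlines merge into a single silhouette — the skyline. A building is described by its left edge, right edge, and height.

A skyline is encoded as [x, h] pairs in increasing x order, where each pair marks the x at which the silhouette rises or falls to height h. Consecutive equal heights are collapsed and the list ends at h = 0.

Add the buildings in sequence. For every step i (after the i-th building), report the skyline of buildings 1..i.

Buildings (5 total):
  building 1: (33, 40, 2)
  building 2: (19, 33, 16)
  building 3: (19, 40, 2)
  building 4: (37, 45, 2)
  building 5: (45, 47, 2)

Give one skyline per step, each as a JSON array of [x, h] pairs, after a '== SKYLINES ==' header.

== SKYLINES ==
[[33,2],[40,0]]
[[19,16],[33,2],[40,0]]
[[19,16],[33,2],[40,0]]
[[19,16],[33,2],[45,0]]
[[19,16],[33,2],[47,0]]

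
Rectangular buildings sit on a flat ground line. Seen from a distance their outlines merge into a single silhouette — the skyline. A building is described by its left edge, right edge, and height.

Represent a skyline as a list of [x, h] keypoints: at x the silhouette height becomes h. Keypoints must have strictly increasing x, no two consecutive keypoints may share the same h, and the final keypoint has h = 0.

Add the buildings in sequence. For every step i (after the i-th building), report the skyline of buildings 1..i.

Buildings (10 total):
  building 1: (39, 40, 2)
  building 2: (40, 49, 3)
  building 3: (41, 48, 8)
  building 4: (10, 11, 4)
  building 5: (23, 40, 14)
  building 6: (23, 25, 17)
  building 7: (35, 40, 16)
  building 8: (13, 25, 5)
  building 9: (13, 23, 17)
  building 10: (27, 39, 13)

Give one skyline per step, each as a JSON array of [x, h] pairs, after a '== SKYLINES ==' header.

== SKYLINES ==
[[39,2],[40,0]]
[[39,2],[40,3],[49,0]]
[[39,2],[40,3],[41,8],[48,3],[49,0]]
[[10,4],[11,0],[39,2],[40,3],[41,8],[48,3],[49,0]]
[[10,4],[11,0],[23,14],[40,3],[41,8],[48,3],[49,0]]
[[10,4],[11,0],[23,17],[25,14],[40,3],[41,8],[48,3],[49,0]]
[[10,4],[11,0],[23,17],[25,14],[35,16],[40,3],[41,8],[48,3],[49,0]]
[[10,4],[11,0],[13,5],[23,17],[25,14],[35,16],[40,3],[41,8],[48,3],[49,0]]
[[10,4],[11,0],[13,17],[25,14],[35,16],[40,3],[41,8],[48,3],[49,0]]
[[10,4],[11,0],[13,17],[25,14],[35,16],[40,3],[41,8],[48,3],[49,0]]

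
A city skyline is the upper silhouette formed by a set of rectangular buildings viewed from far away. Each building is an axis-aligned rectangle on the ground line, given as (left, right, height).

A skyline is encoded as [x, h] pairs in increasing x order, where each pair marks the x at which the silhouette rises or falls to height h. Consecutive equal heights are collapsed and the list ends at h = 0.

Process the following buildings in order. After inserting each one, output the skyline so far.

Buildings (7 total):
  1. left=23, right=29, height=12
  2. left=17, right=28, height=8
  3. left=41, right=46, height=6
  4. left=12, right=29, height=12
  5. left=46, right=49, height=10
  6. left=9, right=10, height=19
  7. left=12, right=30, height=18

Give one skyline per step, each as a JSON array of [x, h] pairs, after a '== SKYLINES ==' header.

== SKYLINES ==
[[23,12],[29,0]]
[[17,8],[23,12],[29,0]]
[[17,8],[23,12],[29,0],[41,6],[46,0]]
[[12,12],[29,0],[41,6],[46,0]]
[[12,12],[29,0],[41,6],[46,10],[49,0]]
[[9,19],[10,0],[12,12],[29,0],[41,6],[46,10],[49,0]]
[[9,19],[10,0],[12,18],[30,0],[41,6],[46,10],[49,0]]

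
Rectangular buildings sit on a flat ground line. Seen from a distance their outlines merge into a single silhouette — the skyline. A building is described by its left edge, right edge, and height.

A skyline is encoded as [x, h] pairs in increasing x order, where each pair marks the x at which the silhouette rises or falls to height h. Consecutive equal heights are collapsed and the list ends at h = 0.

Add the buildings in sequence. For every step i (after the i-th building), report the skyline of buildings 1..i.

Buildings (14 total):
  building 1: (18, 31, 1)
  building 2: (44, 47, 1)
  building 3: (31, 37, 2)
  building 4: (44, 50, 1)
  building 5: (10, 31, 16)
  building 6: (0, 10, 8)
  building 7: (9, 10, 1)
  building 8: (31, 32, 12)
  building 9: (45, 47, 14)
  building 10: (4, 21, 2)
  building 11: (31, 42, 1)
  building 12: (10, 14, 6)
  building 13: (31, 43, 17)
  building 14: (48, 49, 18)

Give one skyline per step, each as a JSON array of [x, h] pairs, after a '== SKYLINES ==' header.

== SKYLINES ==
[[18,1],[31,0]]
[[18,1],[31,0],[44,1],[47,0]]
[[18,1],[31,2],[37,0],[44,1],[47,0]]
[[18,1],[31,2],[37,0],[44,1],[50,0]]
[[10,16],[31,2],[37,0],[44,1],[50,0]]
[[0,8],[10,16],[31,2],[37,0],[44,1],[50,0]]
[[0,8],[10,16],[31,2],[37,0],[44,1],[50,0]]
[[0,8],[10,16],[31,12],[32,2],[37,0],[44,1],[50,0]]
[[0,8],[10,16],[31,12],[32,2],[37,0],[44,1],[45,14],[47,1],[50,0]]
[[0,8],[10,16],[31,12],[32,2],[37,0],[44,1],[45,14],[47,1],[50,0]]
[[0,8],[10,16],[31,12],[32,2],[37,1],[42,0],[44,1],[45,14],[47,1],[50,0]]
[[0,8],[10,16],[31,12],[32,2],[37,1],[42,0],[44,1],[45,14],[47,1],[50,0]]
[[0,8],[10,16],[31,17],[43,0],[44,1],[45,14],[47,1],[50,0]]
[[0,8],[10,16],[31,17],[43,0],[44,1],[45,14],[47,1],[48,18],[49,1],[50,0]]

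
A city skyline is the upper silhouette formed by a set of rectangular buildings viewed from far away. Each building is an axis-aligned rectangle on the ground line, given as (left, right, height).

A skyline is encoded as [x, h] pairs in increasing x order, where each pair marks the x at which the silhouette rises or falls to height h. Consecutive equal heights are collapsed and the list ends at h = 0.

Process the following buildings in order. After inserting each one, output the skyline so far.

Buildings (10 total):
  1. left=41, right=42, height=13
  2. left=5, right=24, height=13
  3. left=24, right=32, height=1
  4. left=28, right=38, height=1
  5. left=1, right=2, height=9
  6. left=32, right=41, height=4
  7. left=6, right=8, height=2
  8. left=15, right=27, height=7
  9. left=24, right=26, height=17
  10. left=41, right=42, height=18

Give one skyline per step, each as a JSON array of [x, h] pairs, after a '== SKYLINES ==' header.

== SKYLINES ==
[[41,13],[42,0]]
[[5,13],[24,0],[41,13],[42,0]]
[[5,13],[24,1],[32,0],[41,13],[42,0]]
[[5,13],[24,1],[38,0],[41,13],[42,0]]
[[1,9],[2,0],[5,13],[24,1],[38,0],[41,13],[42,0]]
[[1,9],[2,0],[5,13],[24,1],[32,4],[41,13],[42,0]]
[[1,9],[2,0],[5,13],[24,1],[32,4],[41,13],[42,0]]
[[1,9],[2,0],[5,13],[24,7],[27,1],[32,4],[41,13],[42,0]]
[[1,9],[2,0],[5,13],[24,17],[26,7],[27,1],[32,4],[41,13],[42,0]]
[[1,9],[2,0],[5,13],[24,17],[26,7],[27,1],[32,4],[41,18],[42,0]]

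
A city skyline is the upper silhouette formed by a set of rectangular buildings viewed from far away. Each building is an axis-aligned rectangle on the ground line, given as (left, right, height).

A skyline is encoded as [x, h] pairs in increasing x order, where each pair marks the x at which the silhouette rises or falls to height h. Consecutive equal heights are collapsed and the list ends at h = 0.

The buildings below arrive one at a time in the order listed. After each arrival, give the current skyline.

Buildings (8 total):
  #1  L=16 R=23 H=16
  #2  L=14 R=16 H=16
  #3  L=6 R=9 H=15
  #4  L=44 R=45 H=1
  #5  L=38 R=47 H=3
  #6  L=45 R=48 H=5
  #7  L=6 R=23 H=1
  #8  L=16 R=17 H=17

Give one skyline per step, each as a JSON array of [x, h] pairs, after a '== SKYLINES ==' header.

== SKYLINES ==
[[16,16],[23,0]]
[[14,16],[23,0]]
[[6,15],[9,0],[14,16],[23,0]]
[[6,15],[9,0],[14,16],[23,0],[44,1],[45,0]]
[[6,15],[9,0],[14,16],[23,0],[38,3],[47,0]]
[[6,15],[9,0],[14,16],[23,0],[38,3],[45,5],[48,0]]
[[6,15],[9,1],[14,16],[23,0],[38,3],[45,5],[48,0]]
[[6,15],[9,1],[14,16],[16,17],[17,16],[23,0],[38,3],[45,5],[48,0]]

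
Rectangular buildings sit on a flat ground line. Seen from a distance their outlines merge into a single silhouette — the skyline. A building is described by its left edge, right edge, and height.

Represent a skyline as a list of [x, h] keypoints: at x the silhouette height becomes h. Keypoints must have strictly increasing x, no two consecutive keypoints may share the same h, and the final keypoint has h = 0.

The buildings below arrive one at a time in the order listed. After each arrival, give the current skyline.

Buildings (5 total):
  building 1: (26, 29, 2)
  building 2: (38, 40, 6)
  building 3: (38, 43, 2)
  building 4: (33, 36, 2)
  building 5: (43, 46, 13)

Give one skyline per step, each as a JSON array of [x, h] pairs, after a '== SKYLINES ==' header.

== SKYLINES ==
[[26,2],[29,0]]
[[26,2],[29,0],[38,6],[40,0]]
[[26,2],[29,0],[38,6],[40,2],[43,0]]
[[26,2],[29,0],[33,2],[36,0],[38,6],[40,2],[43,0]]
[[26,2],[29,0],[33,2],[36,0],[38,6],[40,2],[43,13],[46,0]]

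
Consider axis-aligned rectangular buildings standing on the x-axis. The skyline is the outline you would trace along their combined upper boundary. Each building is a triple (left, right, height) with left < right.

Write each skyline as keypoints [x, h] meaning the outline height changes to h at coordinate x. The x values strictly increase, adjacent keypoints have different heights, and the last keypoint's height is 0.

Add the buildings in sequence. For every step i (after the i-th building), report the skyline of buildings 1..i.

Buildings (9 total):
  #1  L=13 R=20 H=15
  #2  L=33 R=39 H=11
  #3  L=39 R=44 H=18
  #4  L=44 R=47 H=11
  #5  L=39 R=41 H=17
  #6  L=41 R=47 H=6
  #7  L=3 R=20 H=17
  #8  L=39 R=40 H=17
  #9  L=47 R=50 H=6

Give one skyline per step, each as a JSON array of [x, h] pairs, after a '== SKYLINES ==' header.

== SKYLINES ==
[[13,15],[20,0]]
[[13,15],[20,0],[33,11],[39,0]]
[[13,15],[20,0],[33,11],[39,18],[44,0]]
[[13,15],[20,0],[33,11],[39,18],[44,11],[47,0]]
[[13,15],[20,0],[33,11],[39,18],[44,11],[47,0]]
[[13,15],[20,0],[33,11],[39,18],[44,11],[47,0]]
[[3,17],[20,0],[33,11],[39,18],[44,11],[47,0]]
[[3,17],[20,0],[33,11],[39,18],[44,11],[47,0]]
[[3,17],[20,0],[33,11],[39,18],[44,11],[47,6],[50,0]]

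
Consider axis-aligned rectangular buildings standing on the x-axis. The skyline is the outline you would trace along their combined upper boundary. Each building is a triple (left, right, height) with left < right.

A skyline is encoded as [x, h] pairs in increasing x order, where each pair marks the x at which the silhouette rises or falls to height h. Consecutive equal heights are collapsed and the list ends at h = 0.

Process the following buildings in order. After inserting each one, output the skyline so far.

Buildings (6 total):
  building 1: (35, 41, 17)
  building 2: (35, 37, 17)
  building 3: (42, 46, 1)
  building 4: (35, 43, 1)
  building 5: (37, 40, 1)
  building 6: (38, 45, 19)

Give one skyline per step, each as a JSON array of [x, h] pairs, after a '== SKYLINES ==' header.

== SKYLINES ==
[[35,17],[41,0]]
[[35,17],[41,0]]
[[35,17],[41,0],[42,1],[46,0]]
[[35,17],[41,1],[46,0]]
[[35,17],[41,1],[46,0]]
[[35,17],[38,19],[45,1],[46,0]]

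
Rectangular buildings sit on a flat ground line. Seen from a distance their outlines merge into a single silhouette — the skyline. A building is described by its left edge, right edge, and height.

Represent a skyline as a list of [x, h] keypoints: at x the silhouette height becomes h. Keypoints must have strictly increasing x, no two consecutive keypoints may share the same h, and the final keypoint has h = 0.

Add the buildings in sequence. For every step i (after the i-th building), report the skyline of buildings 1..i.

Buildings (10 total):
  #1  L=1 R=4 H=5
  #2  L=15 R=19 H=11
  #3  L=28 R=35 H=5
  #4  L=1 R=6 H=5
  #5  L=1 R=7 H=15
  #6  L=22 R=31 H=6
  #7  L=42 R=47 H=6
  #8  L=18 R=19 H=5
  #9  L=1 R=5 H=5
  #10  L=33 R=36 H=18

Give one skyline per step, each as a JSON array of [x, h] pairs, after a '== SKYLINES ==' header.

== SKYLINES ==
[[1,5],[4,0]]
[[1,5],[4,0],[15,11],[19,0]]
[[1,5],[4,0],[15,11],[19,0],[28,5],[35,0]]
[[1,5],[6,0],[15,11],[19,0],[28,5],[35,0]]
[[1,15],[7,0],[15,11],[19,0],[28,5],[35,0]]
[[1,15],[7,0],[15,11],[19,0],[22,6],[31,5],[35,0]]
[[1,15],[7,0],[15,11],[19,0],[22,6],[31,5],[35,0],[42,6],[47,0]]
[[1,15],[7,0],[15,11],[19,0],[22,6],[31,5],[35,0],[42,6],[47,0]]
[[1,15],[7,0],[15,11],[19,0],[22,6],[31,5],[35,0],[42,6],[47,0]]
[[1,15],[7,0],[15,11],[19,0],[22,6],[31,5],[33,18],[36,0],[42,6],[47,0]]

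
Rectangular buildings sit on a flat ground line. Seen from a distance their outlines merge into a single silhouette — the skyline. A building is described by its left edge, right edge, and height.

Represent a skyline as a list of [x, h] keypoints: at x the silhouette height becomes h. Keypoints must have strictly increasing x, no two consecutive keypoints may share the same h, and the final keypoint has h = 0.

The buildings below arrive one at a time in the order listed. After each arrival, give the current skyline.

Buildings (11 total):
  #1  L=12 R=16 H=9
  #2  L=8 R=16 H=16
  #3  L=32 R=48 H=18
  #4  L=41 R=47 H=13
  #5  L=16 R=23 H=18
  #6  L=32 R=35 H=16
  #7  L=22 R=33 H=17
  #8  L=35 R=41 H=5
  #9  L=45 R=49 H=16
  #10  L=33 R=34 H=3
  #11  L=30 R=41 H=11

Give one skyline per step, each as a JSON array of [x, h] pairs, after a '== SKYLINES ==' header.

== SKYLINES ==
[[12,9],[16,0]]
[[8,16],[16,0]]
[[8,16],[16,0],[32,18],[48,0]]
[[8,16],[16,0],[32,18],[48,0]]
[[8,16],[16,18],[23,0],[32,18],[48,0]]
[[8,16],[16,18],[23,0],[32,18],[48,0]]
[[8,16],[16,18],[23,17],[32,18],[48,0]]
[[8,16],[16,18],[23,17],[32,18],[48,0]]
[[8,16],[16,18],[23,17],[32,18],[48,16],[49,0]]
[[8,16],[16,18],[23,17],[32,18],[48,16],[49,0]]
[[8,16],[16,18],[23,17],[32,18],[48,16],[49,0]]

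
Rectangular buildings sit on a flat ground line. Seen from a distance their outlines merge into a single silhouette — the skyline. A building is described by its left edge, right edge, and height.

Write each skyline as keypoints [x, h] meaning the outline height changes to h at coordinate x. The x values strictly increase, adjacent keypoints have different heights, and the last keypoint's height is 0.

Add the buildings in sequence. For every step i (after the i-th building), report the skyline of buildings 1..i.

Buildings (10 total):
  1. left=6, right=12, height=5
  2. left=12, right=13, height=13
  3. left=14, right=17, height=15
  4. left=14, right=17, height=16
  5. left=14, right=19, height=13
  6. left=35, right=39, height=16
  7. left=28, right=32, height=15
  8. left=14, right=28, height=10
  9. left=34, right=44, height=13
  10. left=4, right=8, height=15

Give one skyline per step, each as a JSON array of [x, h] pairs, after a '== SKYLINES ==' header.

== SKYLINES ==
[[6,5],[12,0]]
[[6,5],[12,13],[13,0]]
[[6,5],[12,13],[13,0],[14,15],[17,0]]
[[6,5],[12,13],[13,0],[14,16],[17,0]]
[[6,5],[12,13],[13,0],[14,16],[17,13],[19,0]]
[[6,5],[12,13],[13,0],[14,16],[17,13],[19,0],[35,16],[39,0]]
[[6,5],[12,13],[13,0],[14,16],[17,13],[19,0],[28,15],[32,0],[35,16],[39,0]]
[[6,5],[12,13],[13,0],[14,16],[17,13],[19,10],[28,15],[32,0],[35,16],[39,0]]
[[6,5],[12,13],[13,0],[14,16],[17,13],[19,10],[28,15],[32,0],[34,13],[35,16],[39,13],[44,0]]
[[4,15],[8,5],[12,13],[13,0],[14,16],[17,13],[19,10],[28,15],[32,0],[34,13],[35,16],[39,13],[44,0]]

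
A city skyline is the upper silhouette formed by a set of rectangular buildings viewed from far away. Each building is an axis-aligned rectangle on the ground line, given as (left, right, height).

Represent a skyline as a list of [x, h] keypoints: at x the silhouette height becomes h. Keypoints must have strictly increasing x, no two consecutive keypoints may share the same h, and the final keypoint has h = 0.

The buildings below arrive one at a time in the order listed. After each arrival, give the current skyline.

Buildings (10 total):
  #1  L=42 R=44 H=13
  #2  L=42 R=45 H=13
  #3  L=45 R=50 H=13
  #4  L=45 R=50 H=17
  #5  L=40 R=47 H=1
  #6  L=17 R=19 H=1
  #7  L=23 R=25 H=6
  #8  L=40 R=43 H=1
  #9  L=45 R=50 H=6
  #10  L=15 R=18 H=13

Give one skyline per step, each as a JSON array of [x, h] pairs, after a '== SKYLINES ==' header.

== SKYLINES ==
[[42,13],[44,0]]
[[42,13],[45,0]]
[[42,13],[50,0]]
[[42,13],[45,17],[50,0]]
[[40,1],[42,13],[45,17],[50,0]]
[[17,1],[19,0],[40,1],[42,13],[45,17],[50,0]]
[[17,1],[19,0],[23,6],[25,0],[40,1],[42,13],[45,17],[50,0]]
[[17,1],[19,0],[23,6],[25,0],[40,1],[42,13],[45,17],[50,0]]
[[17,1],[19,0],[23,6],[25,0],[40,1],[42,13],[45,17],[50,0]]
[[15,13],[18,1],[19,0],[23,6],[25,0],[40,1],[42,13],[45,17],[50,0]]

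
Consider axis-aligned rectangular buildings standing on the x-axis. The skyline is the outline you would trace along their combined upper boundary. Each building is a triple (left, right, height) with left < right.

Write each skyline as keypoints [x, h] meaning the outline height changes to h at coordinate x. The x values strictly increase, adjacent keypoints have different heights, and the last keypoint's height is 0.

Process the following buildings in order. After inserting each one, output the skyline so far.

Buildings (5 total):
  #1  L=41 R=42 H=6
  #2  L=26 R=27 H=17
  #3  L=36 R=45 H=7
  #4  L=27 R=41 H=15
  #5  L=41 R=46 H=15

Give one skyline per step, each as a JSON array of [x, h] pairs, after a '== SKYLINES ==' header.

== SKYLINES ==
[[41,6],[42,0]]
[[26,17],[27,0],[41,6],[42,0]]
[[26,17],[27,0],[36,7],[45,0]]
[[26,17],[27,15],[41,7],[45,0]]
[[26,17],[27,15],[46,0]]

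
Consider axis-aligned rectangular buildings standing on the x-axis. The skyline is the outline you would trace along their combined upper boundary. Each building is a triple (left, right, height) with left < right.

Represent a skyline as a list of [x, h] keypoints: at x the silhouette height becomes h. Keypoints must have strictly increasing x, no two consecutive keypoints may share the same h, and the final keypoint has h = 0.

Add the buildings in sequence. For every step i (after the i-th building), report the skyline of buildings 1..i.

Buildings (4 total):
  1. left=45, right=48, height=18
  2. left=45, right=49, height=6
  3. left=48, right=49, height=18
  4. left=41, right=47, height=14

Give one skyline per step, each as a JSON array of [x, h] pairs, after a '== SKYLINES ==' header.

== SKYLINES ==
[[45,18],[48,0]]
[[45,18],[48,6],[49,0]]
[[45,18],[49,0]]
[[41,14],[45,18],[49,0]]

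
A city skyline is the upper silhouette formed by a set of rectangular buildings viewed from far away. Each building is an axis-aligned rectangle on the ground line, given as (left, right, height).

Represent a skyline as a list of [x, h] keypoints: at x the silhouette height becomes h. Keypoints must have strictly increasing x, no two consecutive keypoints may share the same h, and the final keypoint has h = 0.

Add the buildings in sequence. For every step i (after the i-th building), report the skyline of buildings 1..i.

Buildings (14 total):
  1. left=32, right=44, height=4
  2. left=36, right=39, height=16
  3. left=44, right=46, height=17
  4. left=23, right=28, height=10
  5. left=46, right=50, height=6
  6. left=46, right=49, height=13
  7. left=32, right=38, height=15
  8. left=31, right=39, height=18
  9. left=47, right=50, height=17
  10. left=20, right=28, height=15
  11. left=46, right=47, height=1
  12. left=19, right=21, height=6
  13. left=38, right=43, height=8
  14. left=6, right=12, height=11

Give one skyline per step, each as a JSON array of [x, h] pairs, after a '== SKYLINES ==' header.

== SKYLINES ==
[[32,4],[44,0]]
[[32,4],[36,16],[39,4],[44,0]]
[[32,4],[36,16],[39,4],[44,17],[46,0]]
[[23,10],[28,0],[32,4],[36,16],[39,4],[44,17],[46,0]]
[[23,10],[28,0],[32,4],[36,16],[39,4],[44,17],[46,6],[50,0]]
[[23,10],[28,0],[32,4],[36,16],[39,4],[44,17],[46,13],[49,6],[50,0]]
[[23,10],[28,0],[32,15],[36,16],[39,4],[44,17],[46,13],[49,6],[50,0]]
[[23,10],[28,0],[31,18],[39,4],[44,17],[46,13],[49,6],[50,0]]
[[23,10],[28,0],[31,18],[39,4],[44,17],[46,13],[47,17],[50,0]]
[[20,15],[28,0],[31,18],[39,4],[44,17],[46,13],[47,17],[50,0]]
[[20,15],[28,0],[31,18],[39,4],[44,17],[46,13],[47,17],[50,0]]
[[19,6],[20,15],[28,0],[31,18],[39,4],[44,17],[46,13],[47,17],[50,0]]
[[19,6],[20,15],[28,0],[31,18],[39,8],[43,4],[44,17],[46,13],[47,17],[50,0]]
[[6,11],[12,0],[19,6],[20,15],[28,0],[31,18],[39,8],[43,4],[44,17],[46,13],[47,17],[50,0]]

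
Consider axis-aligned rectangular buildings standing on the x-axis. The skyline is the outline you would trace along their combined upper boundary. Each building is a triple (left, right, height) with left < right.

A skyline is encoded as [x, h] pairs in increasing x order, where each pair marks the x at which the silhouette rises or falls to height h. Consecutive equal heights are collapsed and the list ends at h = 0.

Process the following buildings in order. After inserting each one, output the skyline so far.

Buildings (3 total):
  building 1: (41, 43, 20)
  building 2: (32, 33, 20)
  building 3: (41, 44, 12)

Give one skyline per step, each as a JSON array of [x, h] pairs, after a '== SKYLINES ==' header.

== SKYLINES ==
[[41,20],[43,0]]
[[32,20],[33,0],[41,20],[43,0]]
[[32,20],[33,0],[41,20],[43,12],[44,0]]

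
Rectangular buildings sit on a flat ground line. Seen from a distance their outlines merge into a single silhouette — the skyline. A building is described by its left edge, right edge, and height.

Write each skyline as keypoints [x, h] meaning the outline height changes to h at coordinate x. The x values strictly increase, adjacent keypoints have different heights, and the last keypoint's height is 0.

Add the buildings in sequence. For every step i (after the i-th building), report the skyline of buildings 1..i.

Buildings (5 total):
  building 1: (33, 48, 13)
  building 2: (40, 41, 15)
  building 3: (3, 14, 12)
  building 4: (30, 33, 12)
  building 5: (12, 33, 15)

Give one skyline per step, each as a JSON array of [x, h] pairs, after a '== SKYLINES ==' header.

== SKYLINES ==
[[33,13],[48,0]]
[[33,13],[40,15],[41,13],[48,0]]
[[3,12],[14,0],[33,13],[40,15],[41,13],[48,0]]
[[3,12],[14,0],[30,12],[33,13],[40,15],[41,13],[48,0]]
[[3,12],[12,15],[33,13],[40,15],[41,13],[48,0]]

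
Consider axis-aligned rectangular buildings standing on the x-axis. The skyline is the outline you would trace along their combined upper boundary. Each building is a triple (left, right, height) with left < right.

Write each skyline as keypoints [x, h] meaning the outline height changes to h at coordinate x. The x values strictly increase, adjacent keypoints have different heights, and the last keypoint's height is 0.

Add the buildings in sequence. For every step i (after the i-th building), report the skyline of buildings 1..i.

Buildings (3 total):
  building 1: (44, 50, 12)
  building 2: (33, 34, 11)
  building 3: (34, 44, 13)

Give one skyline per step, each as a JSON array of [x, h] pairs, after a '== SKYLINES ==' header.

== SKYLINES ==
[[44,12],[50,0]]
[[33,11],[34,0],[44,12],[50,0]]
[[33,11],[34,13],[44,12],[50,0]]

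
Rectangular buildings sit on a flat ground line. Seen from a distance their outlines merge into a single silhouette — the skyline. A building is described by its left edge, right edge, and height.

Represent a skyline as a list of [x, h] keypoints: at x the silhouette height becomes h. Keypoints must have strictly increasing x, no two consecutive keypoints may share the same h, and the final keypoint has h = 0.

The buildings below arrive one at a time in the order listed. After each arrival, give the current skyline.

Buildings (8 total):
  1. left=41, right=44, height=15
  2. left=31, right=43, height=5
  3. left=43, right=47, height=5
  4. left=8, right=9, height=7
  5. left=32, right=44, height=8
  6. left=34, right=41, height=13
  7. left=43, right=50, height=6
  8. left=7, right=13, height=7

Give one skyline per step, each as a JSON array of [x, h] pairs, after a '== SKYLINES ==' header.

== SKYLINES ==
[[41,15],[44,0]]
[[31,5],[41,15],[44,0]]
[[31,5],[41,15],[44,5],[47,0]]
[[8,7],[9,0],[31,5],[41,15],[44,5],[47,0]]
[[8,7],[9,0],[31,5],[32,8],[41,15],[44,5],[47,0]]
[[8,7],[9,0],[31,5],[32,8],[34,13],[41,15],[44,5],[47,0]]
[[8,7],[9,0],[31,5],[32,8],[34,13],[41,15],[44,6],[50,0]]
[[7,7],[13,0],[31,5],[32,8],[34,13],[41,15],[44,6],[50,0]]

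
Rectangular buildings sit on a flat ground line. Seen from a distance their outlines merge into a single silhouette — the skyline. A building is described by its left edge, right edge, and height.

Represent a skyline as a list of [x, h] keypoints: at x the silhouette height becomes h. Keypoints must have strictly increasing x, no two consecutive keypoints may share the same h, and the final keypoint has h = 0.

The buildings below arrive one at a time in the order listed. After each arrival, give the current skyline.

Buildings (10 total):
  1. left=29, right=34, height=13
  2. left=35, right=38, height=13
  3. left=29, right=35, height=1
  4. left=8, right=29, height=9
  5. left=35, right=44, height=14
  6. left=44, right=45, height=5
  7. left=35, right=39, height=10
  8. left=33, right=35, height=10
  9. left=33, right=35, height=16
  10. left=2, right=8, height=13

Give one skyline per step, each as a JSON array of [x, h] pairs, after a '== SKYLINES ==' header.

== SKYLINES ==
[[29,13],[34,0]]
[[29,13],[34,0],[35,13],[38,0]]
[[29,13],[34,1],[35,13],[38,0]]
[[8,9],[29,13],[34,1],[35,13],[38,0]]
[[8,9],[29,13],[34,1],[35,14],[44,0]]
[[8,9],[29,13],[34,1],[35,14],[44,5],[45,0]]
[[8,9],[29,13],[34,1],[35,14],[44,5],[45,0]]
[[8,9],[29,13],[34,10],[35,14],[44,5],[45,0]]
[[8,9],[29,13],[33,16],[35,14],[44,5],[45,0]]
[[2,13],[8,9],[29,13],[33,16],[35,14],[44,5],[45,0]]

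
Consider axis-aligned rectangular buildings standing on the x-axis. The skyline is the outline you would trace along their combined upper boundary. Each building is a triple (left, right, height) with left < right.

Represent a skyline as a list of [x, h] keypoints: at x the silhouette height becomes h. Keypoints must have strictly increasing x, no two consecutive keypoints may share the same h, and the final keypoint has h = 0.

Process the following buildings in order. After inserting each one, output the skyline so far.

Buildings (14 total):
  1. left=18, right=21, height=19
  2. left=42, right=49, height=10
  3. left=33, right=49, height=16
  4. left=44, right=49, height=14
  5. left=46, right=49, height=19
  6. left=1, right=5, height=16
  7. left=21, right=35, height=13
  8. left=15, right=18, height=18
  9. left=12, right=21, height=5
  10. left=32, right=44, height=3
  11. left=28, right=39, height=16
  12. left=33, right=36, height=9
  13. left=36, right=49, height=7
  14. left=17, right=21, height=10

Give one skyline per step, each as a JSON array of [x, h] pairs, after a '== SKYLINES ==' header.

== SKYLINES ==
[[18,19],[21,0]]
[[18,19],[21,0],[42,10],[49,0]]
[[18,19],[21,0],[33,16],[49,0]]
[[18,19],[21,0],[33,16],[49,0]]
[[18,19],[21,0],[33,16],[46,19],[49,0]]
[[1,16],[5,0],[18,19],[21,0],[33,16],[46,19],[49,0]]
[[1,16],[5,0],[18,19],[21,13],[33,16],[46,19],[49,0]]
[[1,16],[5,0],[15,18],[18,19],[21,13],[33,16],[46,19],[49,0]]
[[1,16],[5,0],[12,5],[15,18],[18,19],[21,13],[33,16],[46,19],[49,0]]
[[1,16],[5,0],[12,5],[15,18],[18,19],[21,13],[33,16],[46,19],[49,0]]
[[1,16],[5,0],[12,5],[15,18],[18,19],[21,13],[28,16],[46,19],[49,0]]
[[1,16],[5,0],[12,5],[15,18],[18,19],[21,13],[28,16],[46,19],[49,0]]
[[1,16],[5,0],[12,5],[15,18],[18,19],[21,13],[28,16],[46,19],[49,0]]
[[1,16],[5,0],[12,5],[15,18],[18,19],[21,13],[28,16],[46,19],[49,0]]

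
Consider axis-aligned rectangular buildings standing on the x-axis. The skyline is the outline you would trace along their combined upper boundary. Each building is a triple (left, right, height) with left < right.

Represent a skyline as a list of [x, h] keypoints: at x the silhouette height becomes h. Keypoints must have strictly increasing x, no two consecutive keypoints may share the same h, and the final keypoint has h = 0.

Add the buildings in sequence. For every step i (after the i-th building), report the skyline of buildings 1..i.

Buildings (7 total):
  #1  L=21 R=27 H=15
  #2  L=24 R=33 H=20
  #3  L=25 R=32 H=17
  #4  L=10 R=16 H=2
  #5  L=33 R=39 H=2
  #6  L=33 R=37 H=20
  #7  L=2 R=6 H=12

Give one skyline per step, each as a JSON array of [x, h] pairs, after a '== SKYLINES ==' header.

== SKYLINES ==
[[21,15],[27,0]]
[[21,15],[24,20],[33,0]]
[[21,15],[24,20],[33,0]]
[[10,2],[16,0],[21,15],[24,20],[33,0]]
[[10,2],[16,0],[21,15],[24,20],[33,2],[39,0]]
[[10,2],[16,0],[21,15],[24,20],[37,2],[39,0]]
[[2,12],[6,0],[10,2],[16,0],[21,15],[24,20],[37,2],[39,0]]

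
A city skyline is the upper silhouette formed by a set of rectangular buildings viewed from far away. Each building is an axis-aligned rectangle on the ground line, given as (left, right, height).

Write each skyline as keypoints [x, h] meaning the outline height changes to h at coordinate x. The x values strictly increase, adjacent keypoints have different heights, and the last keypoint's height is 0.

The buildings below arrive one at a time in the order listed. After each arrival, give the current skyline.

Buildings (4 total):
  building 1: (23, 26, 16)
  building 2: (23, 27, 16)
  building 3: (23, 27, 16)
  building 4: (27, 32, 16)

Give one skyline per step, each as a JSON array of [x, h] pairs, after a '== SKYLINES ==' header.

== SKYLINES ==
[[23,16],[26,0]]
[[23,16],[27,0]]
[[23,16],[27,0]]
[[23,16],[32,0]]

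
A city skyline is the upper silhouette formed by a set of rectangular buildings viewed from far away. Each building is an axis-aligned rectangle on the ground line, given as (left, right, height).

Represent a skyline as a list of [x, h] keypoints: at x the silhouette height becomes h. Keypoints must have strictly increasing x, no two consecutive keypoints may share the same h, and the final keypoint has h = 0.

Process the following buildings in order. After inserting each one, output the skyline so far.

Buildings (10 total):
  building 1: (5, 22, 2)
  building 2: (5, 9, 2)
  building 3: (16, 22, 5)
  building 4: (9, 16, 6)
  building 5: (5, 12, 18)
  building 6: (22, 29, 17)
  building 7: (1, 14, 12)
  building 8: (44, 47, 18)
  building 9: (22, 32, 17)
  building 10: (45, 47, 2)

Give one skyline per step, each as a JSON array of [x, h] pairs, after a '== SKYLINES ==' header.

== SKYLINES ==
[[5,2],[22,0]]
[[5,2],[22,0]]
[[5,2],[16,5],[22,0]]
[[5,2],[9,6],[16,5],[22,0]]
[[5,18],[12,6],[16,5],[22,0]]
[[5,18],[12,6],[16,5],[22,17],[29,0]]
[[1,12],[5,18],[12,12],[14,6],[16,5],[22,17],[29,0]]
[[1,12],[5,18],[12,12],[14,6],[16,5],[22,17],[29,0],[44,18],[47,0]]
[[1,12],[5,18],[12,12],[14,6],[16,5],[22,17],[32,0],[44,18],[47,0]]
[[1,12],[5,18],[12,12],[14,6],[16,5],[22,17],[32,0],[44,18],[47,0]]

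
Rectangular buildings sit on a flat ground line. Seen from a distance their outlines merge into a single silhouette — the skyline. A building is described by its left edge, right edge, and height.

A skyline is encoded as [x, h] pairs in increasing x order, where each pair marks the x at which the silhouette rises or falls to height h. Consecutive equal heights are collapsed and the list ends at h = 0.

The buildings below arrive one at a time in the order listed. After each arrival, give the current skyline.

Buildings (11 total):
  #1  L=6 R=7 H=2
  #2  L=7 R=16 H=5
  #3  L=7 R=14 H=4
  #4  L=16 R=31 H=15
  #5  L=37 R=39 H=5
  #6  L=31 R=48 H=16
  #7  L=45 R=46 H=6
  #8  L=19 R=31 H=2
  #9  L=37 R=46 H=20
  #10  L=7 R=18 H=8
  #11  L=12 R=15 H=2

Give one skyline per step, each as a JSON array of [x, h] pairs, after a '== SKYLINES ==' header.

== SKYLINES ==
[[6,2],[7,0]]
[[6,2],[7,5],[16,0]]
[[6,2],[7,5],[16,0]]
[[6,2],[7,5],[16,15],[31,0]]
[[6,2],[7,5],[16,15],[31,0],[37,5],[39,0]]
[[6,2],[7,5],[16,15],[31,16],[48,0]]
[[6,2],[7,5],[16,15],[31,16],[48,0]]
[[6,2],[7,5],[16,15],[31,16],[48,0]]
[[6,2],[7,5],[16,15],[31,16],[37,20],[46,16],[48,0]]
[[6,2],[7,8],[16,15],[31,16],[37,20],[46,16],[48,0]]
[[6,2],[7,8],[16,15],[31,16],[37,20],[46,16],[48,0]]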